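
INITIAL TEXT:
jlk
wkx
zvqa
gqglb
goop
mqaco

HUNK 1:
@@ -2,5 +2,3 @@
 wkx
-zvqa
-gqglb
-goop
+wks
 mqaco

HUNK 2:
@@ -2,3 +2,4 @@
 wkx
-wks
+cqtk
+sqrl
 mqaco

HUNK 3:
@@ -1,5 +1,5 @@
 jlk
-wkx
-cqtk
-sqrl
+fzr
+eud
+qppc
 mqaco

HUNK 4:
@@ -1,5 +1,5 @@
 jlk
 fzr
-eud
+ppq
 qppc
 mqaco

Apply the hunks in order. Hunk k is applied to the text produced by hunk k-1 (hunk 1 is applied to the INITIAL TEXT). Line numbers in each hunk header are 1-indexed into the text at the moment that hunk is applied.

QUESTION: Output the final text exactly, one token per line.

Answer: jlk
fzr
ppq
qppc
mqaco

Derivation:
Hunk 1: at line 2 remove [zvqa,gqglb,goop] add [wks] -> 4 lines: jlk wkx wks mqaco
Hunk 2: at line 2 remove [wks] add [cqtk,sqrl] -> 5 lines: jlk wkx cqtk sqrl mqaco
Hunk 3: at line 1 remove [wkx,cqtk,sqrl] add [fzr,eud,qppc] -> 5 lines: jlk fzr eud qppc mqaco
Hunk 4: at line 1 remove [eud] add [ppq] -> 5 lines: jlk fzr ppq qppc mqaco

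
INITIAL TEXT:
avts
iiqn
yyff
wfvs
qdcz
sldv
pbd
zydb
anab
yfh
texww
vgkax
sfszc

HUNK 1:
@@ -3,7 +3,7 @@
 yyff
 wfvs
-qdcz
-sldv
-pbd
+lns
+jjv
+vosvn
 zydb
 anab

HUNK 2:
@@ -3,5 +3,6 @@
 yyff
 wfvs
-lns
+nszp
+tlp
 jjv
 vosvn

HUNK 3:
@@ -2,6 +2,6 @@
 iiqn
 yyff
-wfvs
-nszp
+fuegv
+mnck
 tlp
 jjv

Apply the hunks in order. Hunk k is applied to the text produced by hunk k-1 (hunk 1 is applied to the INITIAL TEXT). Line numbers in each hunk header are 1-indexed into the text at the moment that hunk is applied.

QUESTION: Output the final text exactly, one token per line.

Hunk 1: at line 3 remove [qdcz,sldv,pbd] add [lns,jjv,vosvn] -> 13 lines: avts iiqn yyff wfvs lns jjv vosvn zydb anab yfh texww vgkax sfszc
Hunk 2: at line 3 remove [lns] add [nszp,tlp] -> 14 lines: avts iiqn yyff wfvs nszp tlp jjv vosvn zydb anab yfh texww vgkax sfszc
Hunk 3: at line 2 remove [wfvs,nszp] add [fuegv,mnck] -> 14 lines: avts iiqn yyff fuegv mnck tlp jjv vosvn zydb anab yfh texww vgkax sfszc

Answer: avts
iiqn
yyff
fuegv
mnck
tlp
jjv
vosvn
zydb
anab
yfh
texww
vgkax
sfszc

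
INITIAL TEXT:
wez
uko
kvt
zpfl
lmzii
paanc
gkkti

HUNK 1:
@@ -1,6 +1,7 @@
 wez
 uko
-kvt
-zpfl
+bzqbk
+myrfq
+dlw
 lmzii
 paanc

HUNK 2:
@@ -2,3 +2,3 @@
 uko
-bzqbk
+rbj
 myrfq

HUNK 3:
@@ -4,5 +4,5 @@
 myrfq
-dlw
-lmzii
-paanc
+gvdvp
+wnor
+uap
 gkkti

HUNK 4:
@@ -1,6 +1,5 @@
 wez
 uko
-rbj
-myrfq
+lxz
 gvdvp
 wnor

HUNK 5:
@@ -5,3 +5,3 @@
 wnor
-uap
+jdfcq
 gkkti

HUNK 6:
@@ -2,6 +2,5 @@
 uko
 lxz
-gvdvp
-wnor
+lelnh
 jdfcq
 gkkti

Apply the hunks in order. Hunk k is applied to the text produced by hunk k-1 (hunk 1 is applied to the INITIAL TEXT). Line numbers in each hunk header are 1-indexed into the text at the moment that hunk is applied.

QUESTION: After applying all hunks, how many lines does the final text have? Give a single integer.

Answer: 6

Derivation:
Hunk 1: at line 1 remove [kvt,zpfl] add [bzqbk,myrfq,dlw] -> 8 lines: wez uko bzqbk myrfq dlw lmzii paanc gkkti
Hunk 2: at line 2 remove [bzqbk] add [rbj] -> 8 lines: wez uko rbj myrfq dlw lmzii paanc gkkti
Hunk 3: at line 4 remove [dlw,lmzii,paanc] add [gvdvp,wnor,uap] -> 8 lines: wez uko rbj myrfq gvdvp wnor uap gkkti
Hunk 4: at line 1 remove [rbj,myrfq] add [lxz] -> 7 lines: wez uko lxz gvdvp wnor uap gkkti
Hunk 5: at line 5 remove [uap] add [jdfcq] -> 7 lines: wez uko lxz gvdvp wnor jdfcq gkkti
Hunk 6: at line 2 remove [gvdvp,wnor] add [lelnh] -> 6 lines: wez uko lxz lelnh jdfcq gkkti
Final line count: 6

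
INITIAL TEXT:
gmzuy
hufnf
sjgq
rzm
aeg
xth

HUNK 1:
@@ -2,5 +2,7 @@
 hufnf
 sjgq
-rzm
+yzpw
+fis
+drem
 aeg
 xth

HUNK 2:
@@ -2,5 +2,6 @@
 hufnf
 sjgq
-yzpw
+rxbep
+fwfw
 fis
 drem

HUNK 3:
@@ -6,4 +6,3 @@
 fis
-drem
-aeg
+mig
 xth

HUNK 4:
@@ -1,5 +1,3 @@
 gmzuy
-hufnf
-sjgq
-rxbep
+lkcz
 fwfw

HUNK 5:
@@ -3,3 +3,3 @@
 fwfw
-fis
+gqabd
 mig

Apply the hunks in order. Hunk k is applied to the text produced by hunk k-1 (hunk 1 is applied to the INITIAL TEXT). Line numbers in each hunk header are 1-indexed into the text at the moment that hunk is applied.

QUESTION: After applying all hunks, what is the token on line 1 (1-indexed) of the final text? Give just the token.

Answer: gmzuy

Derivation:
Hunk 1: at line 2 remove [rzm] add [yzpw,fis,drem] -> 8 lines: gmzuy hufnf sjgq yzpw fis drem aeg xth
Hunk 2: at line 2 remove [yzpw] add [rxbep,fwfw] -> 9 lines: gmzuy hufnf sjgq rxbep fwfw fis drem aeg xth
Hunk 3: at line 6 remove [drem,aeg] add [mig] -> 8 lines: gmzuy hufnf sjgq rxbep fwfw fis mig xth
Hunk 4: at line 1 remove [hufnf,sjgq,rxbep] add [lkcz] -> 6 lines: gmzuy lkcz fwfw fis mig xth
Hunk 5: at line 3 remove [fis] add [gqabd] -> 6 lines: gmzuy lkcz fwfw gqabd mig xth
Final line 1: gmzuy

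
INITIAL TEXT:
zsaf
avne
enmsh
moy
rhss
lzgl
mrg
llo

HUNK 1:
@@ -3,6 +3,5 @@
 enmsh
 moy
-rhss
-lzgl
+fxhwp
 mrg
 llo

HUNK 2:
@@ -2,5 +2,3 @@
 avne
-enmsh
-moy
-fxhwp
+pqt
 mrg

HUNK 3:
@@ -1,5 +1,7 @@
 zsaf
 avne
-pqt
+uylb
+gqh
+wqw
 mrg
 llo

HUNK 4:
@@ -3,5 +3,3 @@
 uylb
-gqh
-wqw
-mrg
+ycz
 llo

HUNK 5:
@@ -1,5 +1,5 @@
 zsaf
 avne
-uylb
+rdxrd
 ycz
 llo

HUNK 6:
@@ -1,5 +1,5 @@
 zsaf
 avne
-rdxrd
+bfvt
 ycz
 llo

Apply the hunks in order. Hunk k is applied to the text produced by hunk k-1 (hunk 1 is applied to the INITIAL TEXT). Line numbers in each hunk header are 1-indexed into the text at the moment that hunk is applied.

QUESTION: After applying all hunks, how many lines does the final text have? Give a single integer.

Hunk 1: at line 3 remove [rhss,lzgl] add [fxhwp] -> 7 lines: zsaf avne enmsh moy fxhwp mrg llo
Hunk 2: at line 2 remove [enmsh,moy,fxhwp] add [pqt] -> 5 lines: zsaf avne pqt mrg llo
Hunk 3: at line 1 remove [pqt] add [uylb,gqh,wqw] -> 7 lines: zsaf avne uylb gqh wqw mrg llo
Hunk 4: at line 3 remove [gqh,wqw,mrg] add [ycz] -> 5 lines: zsaf avne uylb ycz llo
Hunk 5: at line 1 remove [uylb] add [rdxrd] -> 5 lines: zsaf avne rdxrd ycz llo
Hunk 6: at line 1 remove [rdxrd] add [bfvt] -> 5 lines: zsaf avne bfvt ycz llo
Final line count: 5

Answer: 5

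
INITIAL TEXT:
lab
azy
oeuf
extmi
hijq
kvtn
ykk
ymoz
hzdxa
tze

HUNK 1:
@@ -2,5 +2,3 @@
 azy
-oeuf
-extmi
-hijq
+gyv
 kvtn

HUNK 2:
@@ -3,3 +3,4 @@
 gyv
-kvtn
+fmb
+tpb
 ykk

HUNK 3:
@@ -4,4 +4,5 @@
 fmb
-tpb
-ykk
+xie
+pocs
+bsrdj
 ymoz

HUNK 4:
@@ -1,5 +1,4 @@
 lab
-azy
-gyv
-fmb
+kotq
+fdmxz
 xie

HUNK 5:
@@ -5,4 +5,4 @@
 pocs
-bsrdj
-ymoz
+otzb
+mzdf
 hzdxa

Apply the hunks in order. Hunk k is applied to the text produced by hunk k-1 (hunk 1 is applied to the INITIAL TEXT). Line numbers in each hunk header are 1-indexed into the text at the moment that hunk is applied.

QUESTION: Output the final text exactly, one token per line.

Answer: lab
kotq
fdmxz
xie
pocs
otzb
mzdf
hzdxa
tze

Derivation:
Hunk 1: at line 2 remove [oeuf,extmi,hijq] add [gyv] -> 8 lines: lab azy gyv kvtn ykk ymoz hzdxa tze
Hunk 2: at line 3 remove [kvtn] add [fmb,tpb] -> 9 lines: lab azy gyv fmb tpb ykk ymoz hzdxa tze
Hunk 3: at line 4 remove [tpb,ykk] add [xie,pocs,bsrdj] -> 10 lines: lab azy gyv fmb xie pocs bsrdj ymoz hzdxa tze
Hunk 4: at line 1 remove [azy,gyv,fmb] add [kotq,fdmxz] -> 9 lines: lab kotq fdmxz xie pocs bsrdj ymoz hzdxa tze
Hunk 5: at line 5 remove [bsrdj,ymoz] add [otzb,mzdf] -> 9 lines: lab kotq fdmxz xie pocs otzb mzdf hzdxa tze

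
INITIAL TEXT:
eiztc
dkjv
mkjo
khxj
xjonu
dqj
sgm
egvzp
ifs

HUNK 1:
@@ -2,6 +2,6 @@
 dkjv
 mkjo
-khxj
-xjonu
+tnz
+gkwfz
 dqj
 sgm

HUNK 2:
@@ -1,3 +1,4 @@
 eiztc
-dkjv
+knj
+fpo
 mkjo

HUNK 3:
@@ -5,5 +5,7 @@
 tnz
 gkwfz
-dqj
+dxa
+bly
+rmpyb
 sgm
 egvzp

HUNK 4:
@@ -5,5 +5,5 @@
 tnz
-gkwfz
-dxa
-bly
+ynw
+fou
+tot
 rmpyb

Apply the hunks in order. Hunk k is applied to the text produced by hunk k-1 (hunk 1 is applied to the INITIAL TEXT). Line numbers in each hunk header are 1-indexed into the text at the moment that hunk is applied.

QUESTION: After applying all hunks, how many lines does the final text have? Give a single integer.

Answer: 12

Derivation:
Hunk 1: at line 2 remove [khxj,xjonu] add [tnz,gkwfz] -> 9 lines: eiztc dkjv mkjo tnz gkwfz dqj sgm egvzp ifs
Hunk 2: at line 1 remove [dkjv] add [knj,fpo] -> 10 lines: eiztc knj fpo mkjo tnz gkwfz dqj sgm egvzp ifs
Hunk 3: at line 5 remove [dqj] add [dxa,bly,rmpyb] -> 12 lines: eiztc knj fpo mkjo tnz gkwfz dxa bly rmpyb sgm egvzp ifs
Hunk 4: at line 5 remove [gkwfz,dxa,bly] add [ynw,fou,tot] -> 12 lines: eiztc knj fpo mkjo tnz ynw fou tot rmpyb sgm egvzp ifs
Final line count: 12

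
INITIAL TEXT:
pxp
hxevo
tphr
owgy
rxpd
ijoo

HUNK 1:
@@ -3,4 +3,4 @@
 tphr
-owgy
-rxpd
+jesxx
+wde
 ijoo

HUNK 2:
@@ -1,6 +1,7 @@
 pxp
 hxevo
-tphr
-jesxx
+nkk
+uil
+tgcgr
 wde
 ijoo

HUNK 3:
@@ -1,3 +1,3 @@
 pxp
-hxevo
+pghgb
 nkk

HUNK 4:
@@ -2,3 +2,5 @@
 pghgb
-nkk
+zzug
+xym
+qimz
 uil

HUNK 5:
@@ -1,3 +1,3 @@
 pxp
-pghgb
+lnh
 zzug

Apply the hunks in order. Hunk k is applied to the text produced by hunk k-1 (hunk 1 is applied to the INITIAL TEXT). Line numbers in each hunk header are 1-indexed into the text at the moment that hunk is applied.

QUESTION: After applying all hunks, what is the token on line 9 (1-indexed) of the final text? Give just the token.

Hunk 1: at line 3 remove [owgy,rxpd] add [jesxx,wde] -> 6 lines: pxp hxevo tphr jesxx wde ijoo
Hunk 2: at line 1 remove [tphr,jesxx] add [nkk,uil,tgcgr] -> 7 lines: pxp hxevo nkk uil tgcgr wde ijoo
Hunk 3: at line 1 remove [hxevo] add [pghgb] -> 7 lines: pxp pghgb nkk uil tgcgr wde ijoo
Hunk 4: at line 2 remove [nkk] add [zzug,xym,qimz] -> 9 lines: pxp pghgb zzug xym qimz uil tgcgr wde ijoo
Hunk 5: at line 1 remove [pghgb] add [lnh] -> 9 lines: pxp lnh zzug xym qimz uil tgcgr wde ijoo
Final line 9: ijoo

Answer: ijoo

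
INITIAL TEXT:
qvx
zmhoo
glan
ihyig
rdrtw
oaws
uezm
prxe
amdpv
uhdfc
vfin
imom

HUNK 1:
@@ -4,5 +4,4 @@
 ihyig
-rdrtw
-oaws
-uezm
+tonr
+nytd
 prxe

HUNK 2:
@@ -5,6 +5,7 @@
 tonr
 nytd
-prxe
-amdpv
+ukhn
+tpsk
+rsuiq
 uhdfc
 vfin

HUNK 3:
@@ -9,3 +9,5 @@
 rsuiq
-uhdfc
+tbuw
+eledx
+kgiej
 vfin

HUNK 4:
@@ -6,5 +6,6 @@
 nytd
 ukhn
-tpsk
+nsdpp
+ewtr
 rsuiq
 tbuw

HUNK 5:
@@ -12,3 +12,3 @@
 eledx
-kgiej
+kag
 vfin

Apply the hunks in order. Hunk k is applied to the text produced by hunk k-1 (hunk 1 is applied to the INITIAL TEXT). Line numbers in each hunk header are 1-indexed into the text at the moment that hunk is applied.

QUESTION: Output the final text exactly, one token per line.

Answer: qvx
zmhoo
glan
ihyig
tonr
nytd
ukhn
nsdpp
ewtr
rsuiq
tbuw
eledx
kag
vfin
imom

Derivation:
Hunk 1: at line 4 remove [rdrtw,oaws,uezm] add [tonr,nytd] -> 11 lines: qvx zmhoo glan ihyig tonr nytd prxe amdpv uhdfc vfin imom
Hunk 2: at line 5 remove [prxe,amdpv] add [ukhn,tpsk,rsuiq] -> 12 lines: qvx zmhoo glan ihyig tonr nytd ukhn tpsk rsuiq uhdfc vfin imom
Hunk 3: at line 9 remove [uhdfc] add [tbuw,eledx,kgiej] -> 14 lines: qvx zmhoo glan ihyig tonr nytd ukhn tpsk rsuiq tbuw eledx kgiej vfin imom
Hunk 4: at line 6 remove [tpsk] add [nsdpp,ewtr] -> 15 lines: qvx zmhoo glan ihyig tonr nytd ukhn nsdpp ewtr rsuiq tbuw eledx kgiej vfin imom
Hunk 5: at line 12 remove [kgiej] add [kag] -> 15 lines: qvx zmhoo glan ihyig tonr nytd ukhn nsdpp ewtr rsuiq tbuw eledx kag vfin imom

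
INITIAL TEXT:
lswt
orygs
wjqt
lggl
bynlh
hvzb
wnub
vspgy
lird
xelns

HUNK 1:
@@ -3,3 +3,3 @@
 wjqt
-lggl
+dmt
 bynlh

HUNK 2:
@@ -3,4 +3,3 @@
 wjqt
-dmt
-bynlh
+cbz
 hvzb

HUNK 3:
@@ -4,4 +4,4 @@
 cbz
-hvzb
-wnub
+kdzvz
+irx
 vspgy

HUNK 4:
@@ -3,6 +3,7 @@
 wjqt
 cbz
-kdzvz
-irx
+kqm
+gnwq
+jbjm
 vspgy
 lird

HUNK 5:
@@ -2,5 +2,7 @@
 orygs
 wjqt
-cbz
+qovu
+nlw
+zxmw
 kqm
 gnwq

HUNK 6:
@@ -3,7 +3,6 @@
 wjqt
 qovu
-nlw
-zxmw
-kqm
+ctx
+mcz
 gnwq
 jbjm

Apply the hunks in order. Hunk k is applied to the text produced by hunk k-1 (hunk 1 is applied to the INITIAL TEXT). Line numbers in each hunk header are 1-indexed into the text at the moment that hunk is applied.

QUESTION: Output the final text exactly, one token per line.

Hunk 1: at line 3 remove [lggl] add [dmt] -> 10 lines: lswt orygs wjqt dmt bynlh hvzb wnub vspgy lird xelns
Hunk 2: at line 3 remove [dmt,bynlh] add [cbz] -> 9 lines: lswt orygs wjqt cbz hvzb wnub vspgy lird xelns
Hunk 3: at line 4 remove [hvzb,wnub] add [kdzvz,irx] -> 9 lines: lswt orygs wjqt cbz kdzvz irx vspgy lird xelns
Hunk 4: at line 3 remove [kdzvz,irx] add [kqm,gnwq,jbjm] -> 10 lines: lswt orygs wjqt cbz kqm gnwq jbjm vspgy lird xelns
Hunk 5: at line 2 remove [cbz] add [qovu,nlw,zxmw] -> 12 lines: lswt orygs wjqt qovu nlw zxmw kqm gnwq jbjm vspgy lird xelns
Hunk 6: at line 3 remove [nlw,zxmw,kqm] add [ctx,mcz] -> 11 lines: lswt orygs wjqt qovu ctx mcz gnwq jbjm vspgy lird xelns

Answer: lswt
orygs
wjqt
qovu
ctx
mcz
gnwq
jbjm
vspgy
lird
xelns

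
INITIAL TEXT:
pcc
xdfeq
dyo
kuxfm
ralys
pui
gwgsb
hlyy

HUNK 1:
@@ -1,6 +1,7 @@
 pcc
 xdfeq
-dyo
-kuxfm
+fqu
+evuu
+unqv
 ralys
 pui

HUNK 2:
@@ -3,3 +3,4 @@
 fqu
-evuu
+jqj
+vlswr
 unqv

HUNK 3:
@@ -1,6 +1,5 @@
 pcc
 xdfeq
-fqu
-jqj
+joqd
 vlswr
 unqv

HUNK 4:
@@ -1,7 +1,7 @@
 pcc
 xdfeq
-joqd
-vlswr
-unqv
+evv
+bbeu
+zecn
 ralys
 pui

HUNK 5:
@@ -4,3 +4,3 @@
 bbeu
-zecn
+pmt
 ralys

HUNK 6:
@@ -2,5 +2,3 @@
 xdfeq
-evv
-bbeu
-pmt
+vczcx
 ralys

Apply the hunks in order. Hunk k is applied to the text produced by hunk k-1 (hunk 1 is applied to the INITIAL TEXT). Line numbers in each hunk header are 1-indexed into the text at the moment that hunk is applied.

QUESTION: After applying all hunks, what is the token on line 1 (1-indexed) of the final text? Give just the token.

Hunk 1: at line 1 remove [dyo,kuxfm] add [fqu,evuu,unqv] -> 9 lines: pcc xdfeq fqu evuu unqv ralys pui gwgsb hlyy
Hunk 2: at line 3 remove [evuu] add [jqj,vlswr] -> 10 lines: pcc xdfeq fqu jqj vlswr unqv ralys pui gwgsb hlyy
Hunk 3: at line 1 remove [fqu,jqj] add [joqd] -> 9 lines: pcc xdfeq joqd vlswr unqv ralys pui gwgsb hlyy
Hunk 4: at line 1 remove [joqd,vlswr,unqv] add [evv,bbeu,zecn] -> 9 lines: pcc xdfeq evv bbeu zecn ralys pui gwgsb hlyy
Hunk 5: at line 4 remove [zecn] add [pmt] -> 9 lines: pcc xdfeq evv bbeu pmt ralys pui gwgsb hlyy
Hunk 6: at line 2 remove [evv,bbeu,pmt] add [vczcx] -> 7 lines: pcc xdfeq vczcx ralys pui gwgsb hlyy
Final line 1: pcc

Answer: pcc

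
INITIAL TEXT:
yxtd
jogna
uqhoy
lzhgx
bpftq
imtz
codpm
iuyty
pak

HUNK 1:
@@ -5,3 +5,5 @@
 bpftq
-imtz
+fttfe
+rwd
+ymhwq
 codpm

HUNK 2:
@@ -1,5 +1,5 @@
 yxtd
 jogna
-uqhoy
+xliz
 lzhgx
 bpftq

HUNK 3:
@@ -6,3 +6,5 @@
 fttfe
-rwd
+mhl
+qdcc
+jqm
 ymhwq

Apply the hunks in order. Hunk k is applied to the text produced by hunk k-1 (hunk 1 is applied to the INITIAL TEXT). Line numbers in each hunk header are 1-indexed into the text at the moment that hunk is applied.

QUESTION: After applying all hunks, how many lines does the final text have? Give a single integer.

Hunk 1: at line 5 remove [imtz] add [fttfe,rwd,ymhwq] -> 11 lines: yxtd jogna uqhoy lzhgx bpftq fttfe rwd ymhwq codpm iuyty pak
Hunk 2: at line 1 remove [uqhoy] add [xliz] -> 11 lines: yxtd jogna xliz lzhgx bpftq fttfe rwd ymhwq codpm iuyty pak
Hunk 3: at line 6 remove [rwd] add [mhl,qdcc,jqm] -> 13 lines: yxtd jogna xliz lzhgx bpftq fttfe mhl qdcc jqm ymhwq codpm iuyty pak
Final line count: 13

Answer: 13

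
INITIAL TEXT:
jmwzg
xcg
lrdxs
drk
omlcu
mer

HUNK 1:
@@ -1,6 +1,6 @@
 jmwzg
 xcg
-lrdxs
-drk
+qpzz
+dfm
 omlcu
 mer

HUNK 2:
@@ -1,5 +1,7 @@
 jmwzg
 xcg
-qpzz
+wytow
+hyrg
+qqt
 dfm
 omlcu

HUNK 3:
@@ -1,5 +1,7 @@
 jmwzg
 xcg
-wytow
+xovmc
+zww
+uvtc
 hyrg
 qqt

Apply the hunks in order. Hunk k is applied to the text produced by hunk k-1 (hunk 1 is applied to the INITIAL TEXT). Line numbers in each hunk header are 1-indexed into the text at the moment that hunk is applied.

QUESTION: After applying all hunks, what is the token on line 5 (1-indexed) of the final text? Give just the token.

Answer: uvtc

Derivation:
Hunk 1: at line 1 remove [lrdxs,drk] add [qpzz,dfm] -> 6 lines: jmwzg xcg qpzz dfm omlcu mer
Hunk 2: at line 1 remove [qpzz] add [wytow,hyrg,qqt] -> 8 lines: jmwzg xcg wytow hyrg qqt dfm omlcu mer
Hunk 3: at line 1 remove [wytow] add [xovmc,zww,uvtc] -> 10 lines: jmwzg xcg xovmc zww uvtc hyrg qqt dfm omlcu mer
Final line 5: uvtc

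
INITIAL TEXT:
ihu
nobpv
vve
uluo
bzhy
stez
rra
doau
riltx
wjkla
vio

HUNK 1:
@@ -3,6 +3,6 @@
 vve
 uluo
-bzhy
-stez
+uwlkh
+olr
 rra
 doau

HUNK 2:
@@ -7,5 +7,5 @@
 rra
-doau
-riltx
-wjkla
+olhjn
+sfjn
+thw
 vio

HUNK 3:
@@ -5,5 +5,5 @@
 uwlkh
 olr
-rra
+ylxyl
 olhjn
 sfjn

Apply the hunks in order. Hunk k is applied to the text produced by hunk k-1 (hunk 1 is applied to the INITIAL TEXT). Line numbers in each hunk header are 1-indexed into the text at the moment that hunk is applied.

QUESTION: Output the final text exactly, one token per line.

Hunk 1: at line 3 remove [bzhy,stez] add [uwlkh,olr] -> 11 lines: ihu nobpv vve uluo uwlkh olr rra doau riltx wjkla vio
Hunk 2: at line 7 remove [doau,riltx,wjkla] add [olhjn,sfjn,thw] -> 11 lines: ihu nobpv vve uluo uwlkh olr rra olhjn sfjn thw vio
Hunk 3: at line 5 remove [rra] add [ylxyl] -> 11 lines: ihu nobpv vve uluo uwlkh olr ylxyl olhjn sfjn thw vio

Answer: ihu
nobpv
vve
uluo
uwlkh
olr
ylxyl
olhjn
sfjn
thw
vio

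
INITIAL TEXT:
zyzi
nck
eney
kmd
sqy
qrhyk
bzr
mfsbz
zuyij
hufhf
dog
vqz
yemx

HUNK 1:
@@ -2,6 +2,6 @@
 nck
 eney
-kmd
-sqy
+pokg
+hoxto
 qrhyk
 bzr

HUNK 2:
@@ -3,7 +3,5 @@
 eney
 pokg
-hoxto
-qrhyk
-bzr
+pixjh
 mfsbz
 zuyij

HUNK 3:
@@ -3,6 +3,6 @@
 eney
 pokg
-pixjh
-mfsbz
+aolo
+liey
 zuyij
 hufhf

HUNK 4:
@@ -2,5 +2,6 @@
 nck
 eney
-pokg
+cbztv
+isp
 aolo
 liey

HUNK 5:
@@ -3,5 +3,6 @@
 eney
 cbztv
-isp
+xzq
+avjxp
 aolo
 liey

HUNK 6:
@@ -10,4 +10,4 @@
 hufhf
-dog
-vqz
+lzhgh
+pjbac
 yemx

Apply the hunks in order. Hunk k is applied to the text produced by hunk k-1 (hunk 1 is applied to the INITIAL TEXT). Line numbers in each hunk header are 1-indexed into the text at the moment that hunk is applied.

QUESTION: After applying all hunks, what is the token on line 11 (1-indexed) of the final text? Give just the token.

Hunk 1: at line 2 remove [kmd,sqy] add [pokg,hoxto] -> 13 lines: zyzi nck eney pokg hoxto qrhyk bzr mfsbz zuyij hufhf dog vqz yemx
Hunk 2: at line 3 remove [hoxto,qrhyk,bzr] add [pixjh] -> 11 lines: zyzi nck eney pokg pixjh mfsbz zuyij hufhf dog vqz yemx
Hunk 3: at line 3 remove [pixjh,mfsbz] add [aolo,liey] -> 11 lines: zyzi nck eney pokg aolo liey zuyij hufhf dog vqz yemx
Hunk 4: at line 2 remove [pokg] add [cbztv,isp] -> 12 lines: zyzi nck eney cbztv isp aolo liey zuyij hufhf dog vqz yemx
Hunk 5: at line 3 remove [isp] add [xzq,avjxp] -> 13 lines: zyzi nck eney cbztv xzq avjxp aolo liey zuyij hufhf dog vqz yemx
Hunk 6: at line 10 remove [dog,vqz] add [lzhgh,pjbac] -> 13 lines: zyzi nck eney cbztv xzq avjxp aolo liey zuyij hufhf lzhgh pjbac yemx
Final line 11: lzhgh

Answer: lzhgh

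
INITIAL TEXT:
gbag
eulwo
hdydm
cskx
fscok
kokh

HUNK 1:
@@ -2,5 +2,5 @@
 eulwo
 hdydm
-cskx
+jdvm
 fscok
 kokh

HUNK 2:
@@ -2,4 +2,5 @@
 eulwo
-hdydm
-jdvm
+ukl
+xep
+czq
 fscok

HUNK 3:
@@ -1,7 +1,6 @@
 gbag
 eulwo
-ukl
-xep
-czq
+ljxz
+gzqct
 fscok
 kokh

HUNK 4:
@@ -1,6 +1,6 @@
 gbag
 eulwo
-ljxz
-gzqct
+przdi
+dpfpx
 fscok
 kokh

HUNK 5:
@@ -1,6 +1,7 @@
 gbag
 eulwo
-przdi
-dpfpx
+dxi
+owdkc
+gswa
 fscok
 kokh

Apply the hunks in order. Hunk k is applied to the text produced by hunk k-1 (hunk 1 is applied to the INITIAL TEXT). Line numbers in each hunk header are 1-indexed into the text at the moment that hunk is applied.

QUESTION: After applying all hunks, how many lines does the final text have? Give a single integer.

Hunk 1: at line 2 remove [cskx] add [jdvm] -> 6 lines: gbag eulwo hdydm jdvm fscok kokh
Hunk 2: at line 2 remove [hdydm,jdvm] add [ukl,xep,czq] -> 7 lines: gbag eulwo ukl xep czq fscok kokh
Hunk 3: at line 1 remove [ukl,xep,czq] add [ljxz,gzqct] -> 6 lines: gbag eulwo ljxz gzqct fscok kokh
Hunk 4: at line 1 remove [ljxz,gzqct] add [przdi,dpfpx] -> 6 lines: gbag eulwo przdi dpfpx fscok kokh
Hunk 5: at line 1 remove [przdi,dpfpx] add [dxi,owdkc,gswa] -> 7 lines: gbag eulwo dxi owdkc gswa fscok kokh
Final line count: 7

Answer: 7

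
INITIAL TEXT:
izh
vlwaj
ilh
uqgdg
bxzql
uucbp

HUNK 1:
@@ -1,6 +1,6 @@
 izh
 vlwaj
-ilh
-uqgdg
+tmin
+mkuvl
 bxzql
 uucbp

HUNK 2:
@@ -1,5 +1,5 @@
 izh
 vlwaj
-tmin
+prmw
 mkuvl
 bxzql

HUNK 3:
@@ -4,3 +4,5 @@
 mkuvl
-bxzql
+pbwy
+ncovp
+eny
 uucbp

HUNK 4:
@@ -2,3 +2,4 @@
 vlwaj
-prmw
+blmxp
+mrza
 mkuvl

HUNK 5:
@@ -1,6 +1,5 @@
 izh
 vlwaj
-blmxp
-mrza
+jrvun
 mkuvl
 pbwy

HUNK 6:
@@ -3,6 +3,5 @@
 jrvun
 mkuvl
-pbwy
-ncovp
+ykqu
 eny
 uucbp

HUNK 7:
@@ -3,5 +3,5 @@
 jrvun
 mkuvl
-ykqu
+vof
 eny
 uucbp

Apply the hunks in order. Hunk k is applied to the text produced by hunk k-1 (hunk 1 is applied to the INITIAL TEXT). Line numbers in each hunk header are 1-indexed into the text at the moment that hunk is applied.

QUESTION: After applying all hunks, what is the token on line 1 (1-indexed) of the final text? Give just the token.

Hunk 1: at line 1 remove [ilh,uqgdg] add [tmin,mkuvl] -> 6 lines: izh vlwaj tmin mkuvl bxzql uucbp
Hunk 2: at line 1 remove [tmin] add [prmw] -> 6 lines: izh vlwaj prmw mkuvl bxzql uucbp
Hunk 3: at line 4 remove [bxzql] add [pbwy,ncovp,eny] -> 8 lines: izh vlwaj prmw mkuvl pbwy ncovp eny uucbp
Hunk 4: at line 2 remove [prmw] add [blmxp,mrza] -> 9 lines: izh vlwaj blmxp mrza mkuvl pbwy ncovp eny uucbp
Hunk 5: at line 1 remove [blmxp,mrza] add [jrvun] -> 8 lines: izh vlwaj jrvun mkuvl pbwy ncovp eny uucbp
Hunk 6: at line 3 remove [pbwy,ncovp] add [ykqu] -> 7 lines: izh vlwaj jrvun mkuvl ykqu eny uucbp
Hunk 7: at line 3 remove [ykqu] add [vof] -> 7 lines: izh vlwaj jrvun mkuvl vof eny uucbp
Final line 1: izh

Answer: izh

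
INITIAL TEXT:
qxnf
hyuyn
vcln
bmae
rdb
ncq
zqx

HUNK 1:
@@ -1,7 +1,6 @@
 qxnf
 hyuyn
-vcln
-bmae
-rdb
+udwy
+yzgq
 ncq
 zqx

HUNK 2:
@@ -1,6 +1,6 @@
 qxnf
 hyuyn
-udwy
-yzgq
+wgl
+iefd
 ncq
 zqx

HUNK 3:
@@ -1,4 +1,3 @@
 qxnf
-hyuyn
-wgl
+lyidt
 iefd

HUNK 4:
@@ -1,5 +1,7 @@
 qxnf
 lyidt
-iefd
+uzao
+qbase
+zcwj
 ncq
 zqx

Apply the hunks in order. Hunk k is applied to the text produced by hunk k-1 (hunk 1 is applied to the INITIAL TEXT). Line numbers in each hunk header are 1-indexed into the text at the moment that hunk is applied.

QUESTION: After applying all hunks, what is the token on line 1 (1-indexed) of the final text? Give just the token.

Hunk 1: at line 1 remove [vcln,bmae,rdb] add [udwy,yzgq] -> 6 lines: qxnf hyuyn udwy yzgq ncq zqx
Hunk 2: at line 1 remove [udwy,yzgq] add [wgl,iefd] -> 6 lines: qxnf hyuyn wgl iefd ncq zqx
Hunk 3: at line 1 remove [hyuyn,wgl] add [lyidt] -> 5 lines: qxnf lyidt iefd ncq zqx
Hunk 4: at line 1 remove [iefd] add [uzao,qbase,zcwj] -> 7 lines: qxnf lyidt uzao qbase zcwj ncq zqx
Final line 1: qxnf

Answer: qxnf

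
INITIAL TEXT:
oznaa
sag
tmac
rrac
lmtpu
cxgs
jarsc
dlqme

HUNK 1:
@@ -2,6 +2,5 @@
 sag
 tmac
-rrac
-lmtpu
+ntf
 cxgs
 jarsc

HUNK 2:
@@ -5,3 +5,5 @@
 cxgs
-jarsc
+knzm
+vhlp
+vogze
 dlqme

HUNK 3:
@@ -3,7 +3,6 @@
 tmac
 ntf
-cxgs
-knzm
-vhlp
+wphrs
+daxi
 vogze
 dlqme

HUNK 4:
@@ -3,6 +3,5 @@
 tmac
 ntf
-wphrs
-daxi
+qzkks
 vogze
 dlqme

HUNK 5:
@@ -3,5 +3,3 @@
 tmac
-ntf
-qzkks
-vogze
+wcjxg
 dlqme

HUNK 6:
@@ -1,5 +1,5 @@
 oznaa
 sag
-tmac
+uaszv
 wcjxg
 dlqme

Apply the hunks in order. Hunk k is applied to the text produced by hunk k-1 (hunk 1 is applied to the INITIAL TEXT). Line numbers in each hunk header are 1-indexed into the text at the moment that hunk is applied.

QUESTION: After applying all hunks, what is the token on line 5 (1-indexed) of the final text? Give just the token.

Answer: dlqme

Derivation:
Hunk 1: at line 2 remove [rrac,lmtpu] add [ntf] -> 7 lines: oznaa sag tmac ntf cxgs jarsc dlqme
Hunk 2: at line 5 remove [jarsc] add [knzm,vhlp,vogze] -> 9 lines: oznaa sag tmac ntf cxgs knzm vhlp vogze dlqme
Hunk 3: at line 3 remove [cxgs,knzm,vhlp] add [wphrs,daxi] -> 8 lines: oznaa sag tmac ntf wphrs daxi vogze dlqme
Hunk 4: at line 3 remove [wphrs,daxi] add [qzkks] -> 7 lines: oznaa sag tmac ntf qzkks vogze dlqme
Hunk 5: at line 3 remove [ntf,qzkks,vogze] add [wcjxg] -> 5 lines: oznaa sag tmac wcjxg dlqme
Hunk 6: at line 1 remove [tmac] add [uaszv] -> 5 lines: oznaa sag uaszv wcjxg dlqme
Final line 5: dlqme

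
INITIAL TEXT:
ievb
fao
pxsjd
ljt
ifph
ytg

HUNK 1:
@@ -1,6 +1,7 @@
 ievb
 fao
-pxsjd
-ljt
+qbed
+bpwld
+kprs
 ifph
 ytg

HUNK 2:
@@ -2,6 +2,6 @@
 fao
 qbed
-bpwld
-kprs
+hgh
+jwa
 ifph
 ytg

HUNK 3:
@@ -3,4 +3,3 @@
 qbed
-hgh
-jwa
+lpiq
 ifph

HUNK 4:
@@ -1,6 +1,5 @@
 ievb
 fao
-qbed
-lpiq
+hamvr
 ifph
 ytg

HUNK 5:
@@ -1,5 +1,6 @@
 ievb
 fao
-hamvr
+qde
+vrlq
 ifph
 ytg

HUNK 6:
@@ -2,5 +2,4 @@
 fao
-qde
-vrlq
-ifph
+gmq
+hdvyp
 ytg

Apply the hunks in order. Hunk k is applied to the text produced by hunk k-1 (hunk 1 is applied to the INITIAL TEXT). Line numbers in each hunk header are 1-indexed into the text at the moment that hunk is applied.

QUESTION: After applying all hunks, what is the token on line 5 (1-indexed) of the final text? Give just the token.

Answer: ytg

Derivation:
Hunk 1: at line 1 remove [pxsjd,ljt] add [qbed,bpwld,kprs] -> 7 lines: ievb fao qbed bpwld kprs ifph ytg
Hunk 2: at line 2 remove [bpwld,kprs] add [hgh,jwa] -> 7 lines: ievb fao qbed hgh jwa ifph ytg
Hunk 3: at line 3 remove [hgh,jwa] add [lpiq] -> 6 lines: ievb fao qbed lpiq ifph ytg
Hunk 4: at line 1 remove [qbed,lpiq] add [hamvr] -> 5 lines: ievb fao hamvr ifph ytg
Hunk 5: at line 1 remove [hamvr] add [qde,vrlq] -> 6 lines: ievb fao qde vrlq ifph ytg
Hunk 6: at line 2 remove [qde,vrlq,ifph] add [gmq,hdvyp] -> 5 lines: ievb fao gmq hdvyp ytg
Final line 5: ytg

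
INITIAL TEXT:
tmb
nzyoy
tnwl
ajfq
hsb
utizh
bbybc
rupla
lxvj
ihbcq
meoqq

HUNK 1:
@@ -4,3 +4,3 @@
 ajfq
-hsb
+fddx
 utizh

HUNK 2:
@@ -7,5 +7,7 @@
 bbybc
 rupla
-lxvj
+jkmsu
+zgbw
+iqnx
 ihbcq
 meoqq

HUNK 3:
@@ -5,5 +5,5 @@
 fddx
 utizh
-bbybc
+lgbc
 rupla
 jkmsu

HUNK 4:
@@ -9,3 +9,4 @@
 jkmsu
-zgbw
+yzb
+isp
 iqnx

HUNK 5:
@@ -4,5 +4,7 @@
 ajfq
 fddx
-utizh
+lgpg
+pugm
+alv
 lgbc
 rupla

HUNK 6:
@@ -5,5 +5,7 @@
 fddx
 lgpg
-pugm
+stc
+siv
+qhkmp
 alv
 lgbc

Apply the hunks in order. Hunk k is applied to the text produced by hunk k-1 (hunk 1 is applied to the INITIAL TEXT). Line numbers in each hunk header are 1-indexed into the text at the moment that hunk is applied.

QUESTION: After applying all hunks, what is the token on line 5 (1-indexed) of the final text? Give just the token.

Answer: fddx

Derivation:
Hunk 1: at line 4 remove [hsb] add [fddx] -> 11 lines: tmb nzyoy tnwl ajfq fddx utizh bbybc rupla lxvj ihbcq meoqq
Hunk 2: at line 7 remove [lxvj] add [jkmsu,zgbw,iqnx] -> 13 lines: tmb nzyoy tnwl ajfq fddx utizh bbybc rupla jkmsu zgbw iqnx ihbcq meoqq
Hunk 3: at line 5 remove [bbybc] add [lgbc] -> 13 lines: tmb nzyoy tnwl ajfq fddx utizh lgbc rupla jkmsu zgbw iqnx ihbcq meoqq
Hunk 4: at line 9 remove [zgbw] add [yzb,isp] -> 14 lines: tmb nzyoy tnwl ajfq fddx utizh lgbc rupla jkmsu yzb isp iqnx ihbcq meoqq
Hunk 5: at line 4 remove [utizh] add [lgpg,pugm,alv] -> 16 lines: tmb nzyoy tnwl ajfq fddx lgpg pugm alv lgbc rupla jkmsu yzb isp iqnx ihbcq meoqq
Hunk 6: at line 5 remove [pugm] add [stc,siv,qhkmp] -> 18 lines: tmb nzyoy tnwl ajfq fddx lgpg stc siv qhkmp alv lgbc rupla jkmsu yzb isp iqnx ihbcq meoqq
Final line 5: fddx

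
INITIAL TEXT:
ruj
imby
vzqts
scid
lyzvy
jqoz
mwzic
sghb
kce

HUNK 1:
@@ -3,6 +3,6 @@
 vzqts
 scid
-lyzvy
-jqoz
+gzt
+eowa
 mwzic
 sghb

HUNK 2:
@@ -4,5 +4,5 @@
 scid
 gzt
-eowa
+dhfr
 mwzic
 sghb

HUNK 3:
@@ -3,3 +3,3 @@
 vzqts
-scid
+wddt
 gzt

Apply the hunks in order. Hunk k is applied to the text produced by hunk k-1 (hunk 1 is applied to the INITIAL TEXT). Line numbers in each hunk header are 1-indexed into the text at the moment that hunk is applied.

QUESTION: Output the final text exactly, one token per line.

Hunk 1: at line 3 remove [lyzvy,jqoz] add [gzt,eowa] -> 9 lines: ruj imby vzqts scid gzt eowa mwzic sghb kce
Hunk 2: at line 4 remove [eowa] add [dhfr] -> 9 lines: ruj imby vzqts scid gzt dhfr mwzic sghb kce
Hunk 3: at line 3 remove [scid] add [wddt] -> 9 lines: ruj imby vzqts wddt gzt dhfr mwzic sghb kce

Answer: ruj
imby
vzqts
wddt
gzt
dhfr
mwzic
sghb
kce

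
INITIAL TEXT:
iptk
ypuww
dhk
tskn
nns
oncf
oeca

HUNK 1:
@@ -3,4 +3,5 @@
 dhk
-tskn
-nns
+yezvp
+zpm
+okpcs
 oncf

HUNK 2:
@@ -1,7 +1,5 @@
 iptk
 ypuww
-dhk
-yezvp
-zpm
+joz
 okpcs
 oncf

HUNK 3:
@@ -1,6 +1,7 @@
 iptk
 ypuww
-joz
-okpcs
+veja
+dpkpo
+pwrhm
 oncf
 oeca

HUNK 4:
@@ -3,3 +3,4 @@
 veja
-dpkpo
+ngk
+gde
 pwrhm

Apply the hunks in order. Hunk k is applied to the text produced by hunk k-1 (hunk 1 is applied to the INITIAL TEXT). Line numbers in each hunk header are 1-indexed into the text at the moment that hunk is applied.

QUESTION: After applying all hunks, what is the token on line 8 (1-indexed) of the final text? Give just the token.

Hunk 1: at line 3 remove [tskn,nns] add [yezvp,zpm,okpcs] -> 8 lines: iptk ypuww dhk yezvp zpm okpcs oncf oeca
Hunk 2: at line 1 remove [dhk,yezvp,zpm] add [joz] -> 6 lines: iptk ypuww joz okpcs oncf oeca
Hunk 3: at line 1 remove [joz,okpcs] add [veja,dpkpo,pwrhm] -> 7 lines: iptk ypuww veja dpkpo pwrhm oncf oeca
Hunk 4: at line 3 remove [dpkpo] add [ngk,gde] -> 8 lines: iptk ypuww veja ngk gde pwrhm oncf oeca
Final line 8: oeca

Answer: oeca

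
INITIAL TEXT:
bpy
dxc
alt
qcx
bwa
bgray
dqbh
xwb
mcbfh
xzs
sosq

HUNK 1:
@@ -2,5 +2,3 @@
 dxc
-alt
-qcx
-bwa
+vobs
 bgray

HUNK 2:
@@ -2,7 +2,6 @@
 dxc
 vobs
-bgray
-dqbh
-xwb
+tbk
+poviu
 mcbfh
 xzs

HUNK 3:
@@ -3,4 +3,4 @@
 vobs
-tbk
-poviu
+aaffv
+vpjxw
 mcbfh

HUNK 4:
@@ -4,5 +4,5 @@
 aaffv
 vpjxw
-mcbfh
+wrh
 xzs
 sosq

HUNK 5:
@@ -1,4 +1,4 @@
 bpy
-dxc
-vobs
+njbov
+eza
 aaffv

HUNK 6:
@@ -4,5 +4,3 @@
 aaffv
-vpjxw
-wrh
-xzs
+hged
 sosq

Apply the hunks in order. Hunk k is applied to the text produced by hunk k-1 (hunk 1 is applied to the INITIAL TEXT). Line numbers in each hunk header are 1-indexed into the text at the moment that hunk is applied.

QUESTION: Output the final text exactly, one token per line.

Hunk 1: at line 2 remove [alt,qcx,bwa] add [vobs] -> 9 lines: bpy dxc vobs bgray dqbh xwb mcbfh xzs sosq
Hunk 2: at line 2 remove [bgray,dqbh,xwb] add [tbk,poviu] -> 8 lines: bpy dxc vobs tbk poviu mcbfh xzs sosq
Hunk 3: at line 3 remove [tbk,poviu] add [aaffv,vpjxw] -> 8 lines: bpy dxc vobs aaffv vpjxw mcbfh xzs sosq
Hunk 4: at line 4 remove [mcbfh] add [wrh] -> 8 lines: bpy dxc vobs aaffv vpjxw wrh xzs sosq
Hunk 5: at line 1 remove [dxc,vobs] add [njbov,eza] -> 8 lines: bpy njbov eza aaffv vpjxw wrh xzs sosq
Hunk 6: at line 4 remove [vpjxw,wrh,xzs] add [hged] -> 6 lines: bpy njbov eza aaffv hged sosq

Answer: bpy
njbov
eza
aaffv
hged
sosq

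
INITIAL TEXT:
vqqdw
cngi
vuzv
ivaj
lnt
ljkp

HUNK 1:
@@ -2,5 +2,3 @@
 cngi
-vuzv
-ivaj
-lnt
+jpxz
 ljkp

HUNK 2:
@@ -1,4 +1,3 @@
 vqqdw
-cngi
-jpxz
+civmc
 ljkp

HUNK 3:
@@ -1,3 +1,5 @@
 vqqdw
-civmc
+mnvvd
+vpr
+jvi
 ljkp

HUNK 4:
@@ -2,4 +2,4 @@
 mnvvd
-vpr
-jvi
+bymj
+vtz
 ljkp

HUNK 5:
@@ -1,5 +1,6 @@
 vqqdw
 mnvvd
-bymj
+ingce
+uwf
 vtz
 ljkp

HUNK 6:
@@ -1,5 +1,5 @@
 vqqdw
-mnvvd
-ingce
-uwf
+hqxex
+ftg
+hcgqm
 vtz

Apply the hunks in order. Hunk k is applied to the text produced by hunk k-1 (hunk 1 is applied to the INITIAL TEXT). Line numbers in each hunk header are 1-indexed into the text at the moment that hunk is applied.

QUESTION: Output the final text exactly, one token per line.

Answer: vqqdw
hqxex
ftg
hcgqm
vtz
ljkp

Derivation:
Hunk 1: at line 2 remove [vuzv,ivaj,lnt] add [jpxz] -> 4 lines: vqqdw cngi jpxz ljkp
Hunk 2: at line 1 remove [cngi,jpxz] add [civmc] -> 3 lines: vqqdw civmc ljkp
Hunk 3: at line 1 remove [civmc] add [mnvvd,vpr,jvi] -> 5 lines: vqqdw mnvvd vpr jvi ljkp
Hunk 4: at line 2 remove [vpr,jvi] add [bymj,vtz] -> 5 lines: vqqdw mnvvd bymj vtz ljkp
Hunk 5: at line 1 remove [bymj] add [ingce,uwf] -> 6 lines: vqqdw mnvvd ingce uwf vtz ljkp
Hunk 6: at line 1 remove [mnvvd,ingce,uwf] add [hqxex,ftg,hcgqm] -> 6 lines: vqqdw hqxex ftg hcgqm vtz ljkp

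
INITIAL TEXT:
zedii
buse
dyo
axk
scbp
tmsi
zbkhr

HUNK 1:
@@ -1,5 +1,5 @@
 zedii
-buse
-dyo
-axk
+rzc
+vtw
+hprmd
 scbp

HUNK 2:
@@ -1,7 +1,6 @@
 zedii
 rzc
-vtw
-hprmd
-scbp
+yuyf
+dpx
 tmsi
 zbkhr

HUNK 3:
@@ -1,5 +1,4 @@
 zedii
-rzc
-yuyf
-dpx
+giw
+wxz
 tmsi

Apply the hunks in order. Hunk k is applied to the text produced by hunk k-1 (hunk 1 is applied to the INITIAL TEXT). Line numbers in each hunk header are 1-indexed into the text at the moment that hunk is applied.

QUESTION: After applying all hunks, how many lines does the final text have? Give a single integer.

Answer: 5

Derivation:
Hunk 1: at line 1 remove [buse,dyo,axk] add [rzc,vtw,hprmd] -> 7 lines: zedii rzc vtw hprmd scbp tmsi zbkhr
Hunk 2: at line 1 remove [vtw,hprmd,scbp] add [yuyf,dpx] -> 6 lines: zedii rzc yuyf dpx tmsi zbkhr
Hunk 3: at line 1 remove [rzc,yuyf,dpx] add [giw,wxz] -> 5 lines: zedii giw wxz tmsi zbkhr
Final line count: 5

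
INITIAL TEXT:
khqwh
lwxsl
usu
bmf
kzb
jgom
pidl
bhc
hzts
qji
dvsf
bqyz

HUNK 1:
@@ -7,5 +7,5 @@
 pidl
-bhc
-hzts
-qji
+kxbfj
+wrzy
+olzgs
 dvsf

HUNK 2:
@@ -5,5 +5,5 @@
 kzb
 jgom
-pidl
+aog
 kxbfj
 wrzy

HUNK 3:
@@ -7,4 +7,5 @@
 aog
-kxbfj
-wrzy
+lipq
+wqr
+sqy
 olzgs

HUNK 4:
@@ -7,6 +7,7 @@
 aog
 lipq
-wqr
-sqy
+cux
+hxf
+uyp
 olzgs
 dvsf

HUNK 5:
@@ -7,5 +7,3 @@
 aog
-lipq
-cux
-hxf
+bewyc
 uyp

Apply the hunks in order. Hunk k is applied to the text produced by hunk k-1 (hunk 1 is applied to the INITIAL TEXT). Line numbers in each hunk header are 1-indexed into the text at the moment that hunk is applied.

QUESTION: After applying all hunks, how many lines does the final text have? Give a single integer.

Hunk 1: at line 7 remove [bhc,hzts,qji] add [kxbfj,wrzy,olzgs] -> 12 lines: khqwh lwxsl usu bmf kzb jgom pidl kxbfj wrzy olzgs dvsf bqyz
Hunk 2: at line 5 remove [pidl] add [aog] -> 12 lines: khqwh lwxsl usu bmf kzb jgom aog kxbfj wrzy olzgs dvsf bqyz
Hunk 3: at line 7 remove [kxbfj,wrzy] add [lipq,wqr,sqy] -> 13 lines: khqwh lwxsl usu bmf kzb jgom aog lipq wqr sqy olzgs dvsf bqyz
Hunk 4: at line 7 remove [wqr,sqy] add [cux,hxf,uyp] -> 14 lines: khqwh lwxsl usu bmf kzb jgom aog lipq cux hxf uyp olzgs dvsf bqyz
Hunk 5: at line 7 remove [lipq,cux,hxf] add [bewyc] -> 12 lines: khqwh lwxsl usu bmf kzb jgom aog bewyc uyp olzgs dvsf bqyz
Final line count: 12

Answer: 12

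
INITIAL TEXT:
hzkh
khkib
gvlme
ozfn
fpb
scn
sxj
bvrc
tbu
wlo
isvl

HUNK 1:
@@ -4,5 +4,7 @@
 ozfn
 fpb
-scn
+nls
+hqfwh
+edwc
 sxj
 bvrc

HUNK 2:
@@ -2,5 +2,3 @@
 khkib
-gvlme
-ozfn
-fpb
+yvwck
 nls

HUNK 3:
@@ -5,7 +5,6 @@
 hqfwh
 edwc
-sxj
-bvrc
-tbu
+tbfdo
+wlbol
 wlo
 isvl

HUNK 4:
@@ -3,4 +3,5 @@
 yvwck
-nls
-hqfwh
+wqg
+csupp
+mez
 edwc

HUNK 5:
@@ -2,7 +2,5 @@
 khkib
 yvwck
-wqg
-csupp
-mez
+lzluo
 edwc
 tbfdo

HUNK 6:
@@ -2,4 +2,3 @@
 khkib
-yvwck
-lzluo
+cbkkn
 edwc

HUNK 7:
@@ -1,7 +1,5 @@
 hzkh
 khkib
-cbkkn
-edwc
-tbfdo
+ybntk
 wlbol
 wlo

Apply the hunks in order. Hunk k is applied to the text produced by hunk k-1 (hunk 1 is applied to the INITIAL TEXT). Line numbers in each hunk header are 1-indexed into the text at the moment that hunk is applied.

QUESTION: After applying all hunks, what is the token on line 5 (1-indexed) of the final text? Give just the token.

Answer: wlo

Derivation:
Hunk 1: at line 4 remove [scn] add [nls,hqfwh,edwc] -> 13 lines: hzkh khkib gvlme ozfn fpb nls hqfwh edwc sxj bvrc tbu wlo isvl
Hunk 2: at line 2 remove [gvlme,ozfn,fpb] add [yvwck] -> 11 lines: hzkh khkib yvwck nls hqfwh edwc sxj bvrc tbu wlo isvl
Hunk 3: at line 5 remove [sxj,bvrc,tbu] add [tbfdo,wlbol] -> 10 lines: hzkh khkib yvwck nls hqfwh edwc tbfdo wlbol wlo isvl
Hunk 4: at line 3 remove [nls,hqfwh] add [wqg,csupp,mez] -> 11 lines: hzkh khkib yvwck wqg csupp mez edwc tbfdo wlbol wlo isvl
Hunk 5: at line 2 remove [wqg,csupp,mez] add [lzluo] -> 9 lines: hzkh khkib yvwck lzluo edwc tbfdo wlbol wlo isvl
Hunk 6: at line 2 remove [yvwck,lzluo] add [cbkkn] -> 8 lines: hzkh khkib cbkkn edwc tbfdo wlbol wlo isvl
Hunk 7: at line 1 remove [cbkkn,edwc,tbfdo] add [ybntk] -> 6 lines: hzkh khkib ybntk wlbol wlo isvl
Final line 5: wlo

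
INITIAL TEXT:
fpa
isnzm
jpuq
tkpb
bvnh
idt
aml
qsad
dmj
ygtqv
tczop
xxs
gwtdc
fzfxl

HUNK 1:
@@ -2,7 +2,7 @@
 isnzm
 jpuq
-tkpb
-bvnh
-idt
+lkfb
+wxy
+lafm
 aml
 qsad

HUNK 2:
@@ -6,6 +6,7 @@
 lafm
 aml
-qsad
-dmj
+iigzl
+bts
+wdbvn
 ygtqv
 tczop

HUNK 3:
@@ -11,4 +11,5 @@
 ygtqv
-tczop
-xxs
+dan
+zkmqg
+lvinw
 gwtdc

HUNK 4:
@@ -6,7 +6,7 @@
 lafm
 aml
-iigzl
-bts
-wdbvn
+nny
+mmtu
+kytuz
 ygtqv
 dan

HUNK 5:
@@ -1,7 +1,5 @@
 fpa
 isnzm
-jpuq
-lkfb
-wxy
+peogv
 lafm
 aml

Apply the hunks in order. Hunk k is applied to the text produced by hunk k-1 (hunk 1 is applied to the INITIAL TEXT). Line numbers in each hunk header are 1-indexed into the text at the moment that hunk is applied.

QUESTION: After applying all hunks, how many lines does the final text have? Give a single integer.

Hunk 1: at line 2 remove [tkpb,bvnh,idt] add [lkfb,wxy,lafm] -> 14 lines: fpa isnzm jpuq lkfb wxy lafm aml qsad dmj ygtqv tczop xxs gwtdc fzfxl
Hunk 2: at line 6 remove [qsad,dmj] add [iigzl,bts,wdbvn] -> 15 lines: fpa isnzm jpuq lkfb wxy lafm aml iigzl bts wdbvn ygtqv tczop xxs gwtdc fzfxl
Hunk 3: at line 11 remove [tczop,xxs] add [dan,zkmqg,lvinw] -> 16 lines: fpa isnzm jpuq lkfb wxy lafm aml iigzl bts wdbvn ygtqv dan zkmqg lvinw gwtdc fzfxl
Hunk 4: at line 6 remove [iigzl,bts,wdbvn] add [nny,mmtu,kytuz] -> 16 lines: fpa isnzm jpuq lkfb wxy lafm aml nny mmtu kytuz ygtqv dan zkmqg lvinw gwtdc fzfxl
Hunk 5: at line 1 remove [jpuq,lkfb,wxy] add [peogv] -> 14 lines: fpa isnzm peogv lafm aml nny mmtu kytuz ygtqv dan zkmqg lvinw gwtdc fzfxl
Final line count: 14

Answer: 14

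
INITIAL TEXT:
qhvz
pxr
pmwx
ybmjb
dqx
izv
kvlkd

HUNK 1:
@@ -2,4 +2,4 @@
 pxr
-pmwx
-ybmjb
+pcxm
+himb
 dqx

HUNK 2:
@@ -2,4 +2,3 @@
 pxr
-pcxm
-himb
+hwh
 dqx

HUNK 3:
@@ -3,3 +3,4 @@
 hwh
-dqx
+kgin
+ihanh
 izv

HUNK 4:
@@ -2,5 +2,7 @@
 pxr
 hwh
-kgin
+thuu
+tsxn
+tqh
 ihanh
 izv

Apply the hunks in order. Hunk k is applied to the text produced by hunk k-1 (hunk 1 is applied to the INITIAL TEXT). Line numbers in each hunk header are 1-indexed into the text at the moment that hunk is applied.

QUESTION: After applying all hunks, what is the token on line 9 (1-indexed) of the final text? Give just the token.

Answer: kvlkd

Derivation:
Hunk 1: at line 2 remove [pmwx,ybmjb] add [pcxm,himb] -> 7 lines: qhvz pxr pcxm himb dqx izv kvlkd
Hunk 2: at line 2 remove [pcxm,himb] add [hwh] -> 6 lines: qhvz pxr hwh dqx izv kvlkd
Hunk 3: at line 3 remove [dqx] add [kgin,ihanh] -> 7 lines: qhvz pxr hwh kgin ihanh izv kvlkd
Hunk 4: at line 2 remove [kgin] add [thuu,tsxn,tqh] -> 9 lines: qhvz pxr hwh thuu tsxn tqh ihanh izv kvlkd
Final line 9: kvlkd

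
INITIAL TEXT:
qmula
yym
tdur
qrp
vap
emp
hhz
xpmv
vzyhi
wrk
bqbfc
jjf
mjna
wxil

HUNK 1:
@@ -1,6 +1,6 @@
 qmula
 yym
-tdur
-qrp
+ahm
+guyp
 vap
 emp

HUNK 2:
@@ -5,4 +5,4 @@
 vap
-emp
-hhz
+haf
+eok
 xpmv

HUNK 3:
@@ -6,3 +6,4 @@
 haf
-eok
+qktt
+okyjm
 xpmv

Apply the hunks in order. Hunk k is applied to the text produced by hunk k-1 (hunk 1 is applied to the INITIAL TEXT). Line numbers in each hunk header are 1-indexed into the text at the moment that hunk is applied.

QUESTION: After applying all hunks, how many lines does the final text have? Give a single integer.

Hunk 1: at line 1 remove [tdur,qrp] add [ahm,guyp] -> 14 lines: qmula yym ahm guyp vap emp hhz xpmv vzyhi wrk bqbfc jjf mjna wxil
Hunk 2: at line 5 remove [emp,hhz] add [haf,eok] -> 14 lines: qmula yym ahm guyp vap haf eok xpmv vzyhi wrk bqbfc jjf mjna wxil
Hunk 3: at line 6 remove [eok] add [qktt,okyjm] -> 15 lines: qmula yym ahm guyp vap haf qktt okyjm xpmv vzyhi wrk bqbfc jjf mjna wxil
Final line count: 15

Answer: 15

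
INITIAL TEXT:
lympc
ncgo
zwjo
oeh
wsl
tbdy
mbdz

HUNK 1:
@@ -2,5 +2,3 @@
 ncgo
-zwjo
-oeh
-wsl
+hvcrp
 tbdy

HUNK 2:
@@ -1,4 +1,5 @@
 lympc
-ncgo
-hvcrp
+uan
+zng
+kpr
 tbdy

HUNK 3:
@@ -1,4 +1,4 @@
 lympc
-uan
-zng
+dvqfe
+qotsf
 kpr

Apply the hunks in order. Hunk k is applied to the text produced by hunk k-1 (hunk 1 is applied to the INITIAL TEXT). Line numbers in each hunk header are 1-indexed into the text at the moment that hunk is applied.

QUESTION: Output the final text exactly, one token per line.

Answer: lympc
dvqfe
qotsf
kpr
tbdy
mbdz

Derivation:
Hunk 1: at line 2 remove [zwjo,oeh,wsl] add [hvcrp] -> 5 lines: lympc ncgo hvcrp tbdy mbdz
Hunk 2: at line 1 remove [ncgo,hvcrp] add [uan,zng,kpr] -> 6 lines: lympc uan zng kpr tbdy mbdz
Hunk 3: at line 1 remove [uan,zng] add [dvqfe,qotsf] -> 6 lines: lympc dvqfe qotsf kpr tbdy mbdz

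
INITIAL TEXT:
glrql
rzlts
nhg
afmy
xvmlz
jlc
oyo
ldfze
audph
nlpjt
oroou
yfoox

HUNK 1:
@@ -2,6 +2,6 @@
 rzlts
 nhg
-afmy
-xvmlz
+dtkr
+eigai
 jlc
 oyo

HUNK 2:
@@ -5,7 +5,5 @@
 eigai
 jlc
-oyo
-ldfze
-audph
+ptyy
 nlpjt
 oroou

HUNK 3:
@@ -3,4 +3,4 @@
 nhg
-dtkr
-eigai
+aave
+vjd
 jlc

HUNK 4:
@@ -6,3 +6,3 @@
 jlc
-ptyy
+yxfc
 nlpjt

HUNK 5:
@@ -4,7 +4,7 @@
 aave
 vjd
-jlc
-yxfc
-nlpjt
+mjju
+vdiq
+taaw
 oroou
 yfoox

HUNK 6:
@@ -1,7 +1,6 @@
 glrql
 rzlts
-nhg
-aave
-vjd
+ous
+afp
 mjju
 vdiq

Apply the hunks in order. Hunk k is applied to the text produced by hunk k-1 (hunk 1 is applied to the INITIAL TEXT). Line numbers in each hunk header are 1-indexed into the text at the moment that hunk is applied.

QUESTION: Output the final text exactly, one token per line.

Hunk 1: at line 2 remove [afmy,xvmlz] add [dtkr,eigai] -> 12 lines: glrql rzlts nhg dtkr eigai jlc oyo ldfze audph nlpjt oroou yfoox
Hunk 2: at line 5 remove [oyo,ldfze,audph] add [ptyy] -> 10 lines: glrql rzlts nhg dtkr eigai jlc ptyy nlpjt oroou yfoox
Hunk 3: at line 3 remove [dtkr,eigai] add [aave,vjd] -> 10 lines: glrql rzlts nhg aave vjd jlc ptyy nlpjt oroou yfoox
Hunk 4: at line 6 remove [ptyy] add [yxfc] -> 10 lines: glrql rzlts nhg aave vjd jlc yxfc nlpjt oroou yfoox
Hunk 5: at line 4 remove [jlc,yxfc,nlpjt] add [mjju,vdiq,taaw] -> 10 lines: glrql rzlts nhg aave vjd mjju vdiq taaw oroou yfoox
Hunk 6: at line 1 remove [nhg,aave,vjd] add [ous,afp] -> 9 lines: glrql rzlts ous afp mjju vdiq taaw oroou yfoox

Answer: glrql
rzlts
ous
afp
mjju
vdiq
taaw
oroou
yfoox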